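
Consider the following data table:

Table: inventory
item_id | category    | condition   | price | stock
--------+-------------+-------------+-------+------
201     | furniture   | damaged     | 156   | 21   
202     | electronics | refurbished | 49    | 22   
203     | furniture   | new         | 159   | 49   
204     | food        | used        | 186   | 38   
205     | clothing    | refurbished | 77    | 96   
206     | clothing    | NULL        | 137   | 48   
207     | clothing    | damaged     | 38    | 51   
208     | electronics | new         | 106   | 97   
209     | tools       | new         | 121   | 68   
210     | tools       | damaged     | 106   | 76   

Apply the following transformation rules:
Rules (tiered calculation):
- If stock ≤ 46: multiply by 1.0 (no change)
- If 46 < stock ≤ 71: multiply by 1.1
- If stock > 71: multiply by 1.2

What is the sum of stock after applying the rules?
641.4

Step 1: Tier 1 (stock ≤ 46): 3 records, sum = 81 × 1.0 = 81.0
Step 2: Tier 2 (46 < stock ≤ 71): 4 records, sum = 216 × 1.1 = 237.6
Step 3: Tier 3 (stock > 71): 3 records, sum = 269 × 1.2 = 322.8
Step 4: Final sum = 81.0 + 237.6 + 322.8 = 641.4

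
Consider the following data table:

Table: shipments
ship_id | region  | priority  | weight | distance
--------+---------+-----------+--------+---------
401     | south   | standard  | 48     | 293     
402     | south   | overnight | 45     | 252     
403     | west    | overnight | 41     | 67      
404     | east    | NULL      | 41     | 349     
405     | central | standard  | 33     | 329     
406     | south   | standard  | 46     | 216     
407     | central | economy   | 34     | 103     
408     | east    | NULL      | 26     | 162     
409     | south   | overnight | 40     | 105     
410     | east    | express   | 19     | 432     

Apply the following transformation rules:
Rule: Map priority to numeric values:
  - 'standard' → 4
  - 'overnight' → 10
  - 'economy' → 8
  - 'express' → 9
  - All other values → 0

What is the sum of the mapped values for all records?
59

Step 1: Apply mapping to each record
Step 2: Count by status:
  'standard': 3 records × 4 = 12
  'overnight': 3 records × 10 = 30
  'economy': 1 records × 8 = 8
  'express': 1 records × 9 = 9
Step 3: Sum all mapped values = 59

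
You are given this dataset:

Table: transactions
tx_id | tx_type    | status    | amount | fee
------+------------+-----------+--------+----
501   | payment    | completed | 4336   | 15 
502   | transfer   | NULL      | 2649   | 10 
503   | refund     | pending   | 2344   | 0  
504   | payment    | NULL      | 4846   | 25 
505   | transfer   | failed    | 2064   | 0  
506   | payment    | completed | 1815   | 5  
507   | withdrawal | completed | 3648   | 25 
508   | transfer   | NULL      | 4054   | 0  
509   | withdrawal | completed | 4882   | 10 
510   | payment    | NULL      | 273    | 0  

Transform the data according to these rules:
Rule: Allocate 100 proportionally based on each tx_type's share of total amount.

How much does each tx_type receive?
payment: 36.46, refund: 7.58, transfer: 28.36, withdrawal: 27.6

Step 1: Calculate total amount = 30911
Step 2: Calculate each tx_type's proportion:
  payment: 11270/30911 = 36.46% → 36.46
  refund: 2344/30911 = 7.58% → 7.58
  transfer: 8767/30911 = 28.36% → 28.36
  withdrawal: 8530/30911 = 27.60% → 27.6
Step 3: Verify: sum of allocations ≈ 100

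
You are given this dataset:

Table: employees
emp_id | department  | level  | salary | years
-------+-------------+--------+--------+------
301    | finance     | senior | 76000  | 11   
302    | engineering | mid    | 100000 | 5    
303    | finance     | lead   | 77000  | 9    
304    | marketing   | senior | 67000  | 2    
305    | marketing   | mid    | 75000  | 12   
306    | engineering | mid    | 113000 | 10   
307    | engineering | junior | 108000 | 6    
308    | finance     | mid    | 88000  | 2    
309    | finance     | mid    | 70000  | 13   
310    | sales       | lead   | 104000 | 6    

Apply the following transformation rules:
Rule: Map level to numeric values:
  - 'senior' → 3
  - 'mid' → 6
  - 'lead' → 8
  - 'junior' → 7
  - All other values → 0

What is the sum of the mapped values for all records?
59

Step 1: Apply mapping to each record
Step 2: Count by status:
  'senior': 2 records × 3 = 6
  'mid': 5 records × 6 = 30
  'lead': 2 records × 8 = 16
  'junior': 1 records × 7 = 7
Step 3: Sum all mapped values = 59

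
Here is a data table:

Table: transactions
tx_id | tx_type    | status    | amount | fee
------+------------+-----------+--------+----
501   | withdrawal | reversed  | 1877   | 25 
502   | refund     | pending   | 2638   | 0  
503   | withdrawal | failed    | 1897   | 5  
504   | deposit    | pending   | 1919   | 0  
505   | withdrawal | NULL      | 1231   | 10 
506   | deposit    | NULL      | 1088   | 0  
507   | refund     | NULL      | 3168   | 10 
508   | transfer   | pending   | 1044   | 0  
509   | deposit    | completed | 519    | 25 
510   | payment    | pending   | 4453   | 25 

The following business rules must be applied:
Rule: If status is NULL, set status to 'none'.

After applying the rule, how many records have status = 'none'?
3

Step 1: Count records where status IS NULL
Step 2: Found 3 records with NULL status
Step 3: These records will have status set to 'none'
Step 4: Records already having status = 'none': 0
Step 5: Answer: 3 + 0 = 3 records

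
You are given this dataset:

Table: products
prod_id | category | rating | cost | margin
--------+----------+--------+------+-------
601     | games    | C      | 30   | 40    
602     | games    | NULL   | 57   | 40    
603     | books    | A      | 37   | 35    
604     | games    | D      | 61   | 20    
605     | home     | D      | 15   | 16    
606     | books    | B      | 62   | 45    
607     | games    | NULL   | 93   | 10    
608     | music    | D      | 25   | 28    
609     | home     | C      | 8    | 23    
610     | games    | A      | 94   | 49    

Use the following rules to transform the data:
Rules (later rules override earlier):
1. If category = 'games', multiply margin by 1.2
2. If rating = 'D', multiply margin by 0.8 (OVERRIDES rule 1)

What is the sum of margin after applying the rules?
321.0

Step 1: Rule 2 takes priority for records with rating = 'D'
  - 3 records: 64 × 0.8 = 51.2
Step 2: Rule 1 applies to remaining records with category = 'games'
  - 4 records: 139 × 1.2 = 166.8
Step 3: Other records unchanged: 103
Step 4: Final sum = 51.2 + 166.8 + 103 = 321.0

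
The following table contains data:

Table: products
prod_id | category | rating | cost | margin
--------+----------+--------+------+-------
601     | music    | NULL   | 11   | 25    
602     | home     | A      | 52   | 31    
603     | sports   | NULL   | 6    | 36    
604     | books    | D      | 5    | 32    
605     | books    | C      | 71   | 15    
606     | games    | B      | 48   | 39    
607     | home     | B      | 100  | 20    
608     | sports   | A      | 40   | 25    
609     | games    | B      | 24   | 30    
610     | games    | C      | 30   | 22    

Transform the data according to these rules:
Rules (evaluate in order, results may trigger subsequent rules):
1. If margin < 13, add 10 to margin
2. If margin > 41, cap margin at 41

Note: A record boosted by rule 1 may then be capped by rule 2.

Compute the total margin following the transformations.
275

Step 1: Apply rule 1 to records with margin < 13
  - 0 records get bonus of 10
  - Of these, 0 records then exceed 41 and get capped
Step 2: Apply rule 2 to records with margin > 41
  - 0 records (original) are capped
Step 3: Calculate final sum = 275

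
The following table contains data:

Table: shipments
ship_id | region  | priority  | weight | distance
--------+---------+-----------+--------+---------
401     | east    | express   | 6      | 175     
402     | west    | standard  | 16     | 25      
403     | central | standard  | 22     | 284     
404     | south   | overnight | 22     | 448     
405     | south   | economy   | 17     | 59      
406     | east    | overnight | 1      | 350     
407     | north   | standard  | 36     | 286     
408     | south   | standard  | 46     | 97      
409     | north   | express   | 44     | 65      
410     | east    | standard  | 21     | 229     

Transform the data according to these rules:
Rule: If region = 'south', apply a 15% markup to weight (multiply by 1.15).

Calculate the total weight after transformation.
243.75

Step 1: Records with region = 'south' have total weight = 85
Step 2: Apply multiplier: 85 × 1.15 = 97.75
Step 3: Other records total: 146
Step 4: Final sum = 97.75 + 146 = 243.75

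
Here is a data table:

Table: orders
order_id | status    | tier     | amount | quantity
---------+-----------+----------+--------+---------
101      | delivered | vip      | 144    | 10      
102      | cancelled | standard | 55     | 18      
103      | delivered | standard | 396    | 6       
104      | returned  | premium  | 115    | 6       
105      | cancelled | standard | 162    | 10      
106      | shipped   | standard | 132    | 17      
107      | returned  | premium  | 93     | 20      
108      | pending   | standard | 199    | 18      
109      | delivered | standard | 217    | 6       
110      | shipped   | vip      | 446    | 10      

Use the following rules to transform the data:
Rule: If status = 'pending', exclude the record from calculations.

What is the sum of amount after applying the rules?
1760

Step 1: Identify records where status = 'pending'
Step 2: The excluded records sum to 199
Step 3: Original total amount = 1959
Step 4: Remaining total = 1959 - 199 = 1760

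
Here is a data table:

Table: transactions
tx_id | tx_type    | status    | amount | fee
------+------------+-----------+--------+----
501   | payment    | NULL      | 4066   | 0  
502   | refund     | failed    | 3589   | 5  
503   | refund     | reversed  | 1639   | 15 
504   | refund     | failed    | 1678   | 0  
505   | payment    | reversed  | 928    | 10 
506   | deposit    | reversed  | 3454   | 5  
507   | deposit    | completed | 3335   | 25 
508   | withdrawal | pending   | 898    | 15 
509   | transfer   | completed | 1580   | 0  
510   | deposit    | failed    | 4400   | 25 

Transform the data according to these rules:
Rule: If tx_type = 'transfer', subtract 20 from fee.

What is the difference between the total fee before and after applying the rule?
20

Step 1: Original sum of fee = 100
Step 2: 1 records have tx_type = 'transfer'
Step 3: Each affected record changes by -20
Step 4: Total change = 1 × -20 = -20
Step 5: New sum = 100 + -20 = 80
Step 6: Difference = |80 - 100| = 20
        (Sum decreased by 20)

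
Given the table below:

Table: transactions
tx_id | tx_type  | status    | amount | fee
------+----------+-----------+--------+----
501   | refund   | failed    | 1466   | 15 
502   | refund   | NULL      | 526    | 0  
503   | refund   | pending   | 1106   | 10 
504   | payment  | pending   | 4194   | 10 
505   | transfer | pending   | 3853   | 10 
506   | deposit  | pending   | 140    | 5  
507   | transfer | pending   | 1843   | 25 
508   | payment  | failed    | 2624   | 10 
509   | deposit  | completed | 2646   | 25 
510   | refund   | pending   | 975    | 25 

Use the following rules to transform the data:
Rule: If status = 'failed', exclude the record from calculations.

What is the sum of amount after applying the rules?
15283

Step 1: Identify records where status = 'failed'
Step 2: The excluded records sum to 4090
Step 3: Original total amount = 19373
Step 4: Remaining total = 19373 - 4090 = 15283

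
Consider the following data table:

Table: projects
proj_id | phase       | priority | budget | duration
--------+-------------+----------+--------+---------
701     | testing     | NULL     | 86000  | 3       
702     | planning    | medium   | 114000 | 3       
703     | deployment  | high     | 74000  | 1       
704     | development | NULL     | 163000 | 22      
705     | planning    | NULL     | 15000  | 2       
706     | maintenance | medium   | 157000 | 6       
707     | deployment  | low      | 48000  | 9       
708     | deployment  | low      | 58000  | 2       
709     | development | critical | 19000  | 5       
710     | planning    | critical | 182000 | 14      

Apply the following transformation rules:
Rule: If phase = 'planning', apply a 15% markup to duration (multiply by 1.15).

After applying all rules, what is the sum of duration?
69.85

Step 1: Records with phase = 'planning' have total duration = 19
Step 2: Apply multiplier: 19 × 1.15 = 21.85
Step 3: Other records total: 48
Step 4: Final sum = 21.85 + 48 = 69.85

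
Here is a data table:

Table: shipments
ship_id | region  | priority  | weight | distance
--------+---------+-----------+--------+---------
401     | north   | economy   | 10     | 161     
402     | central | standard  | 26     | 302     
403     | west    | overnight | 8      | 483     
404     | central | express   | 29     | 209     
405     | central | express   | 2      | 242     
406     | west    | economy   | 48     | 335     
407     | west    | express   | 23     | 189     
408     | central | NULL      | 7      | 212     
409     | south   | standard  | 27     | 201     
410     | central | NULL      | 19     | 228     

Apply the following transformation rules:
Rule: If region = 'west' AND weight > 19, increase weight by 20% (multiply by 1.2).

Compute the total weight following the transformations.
213.2

Step 1: Find records where region = 'west' AND weight > 19
Step 2: 2 records match, summing to 71
Step 3: After multiplier: 71 × 1.2 = 85.2
Step 4: Unaffected records sum: 128
Step 5: Final sum = 85.2 + 128 = 213.2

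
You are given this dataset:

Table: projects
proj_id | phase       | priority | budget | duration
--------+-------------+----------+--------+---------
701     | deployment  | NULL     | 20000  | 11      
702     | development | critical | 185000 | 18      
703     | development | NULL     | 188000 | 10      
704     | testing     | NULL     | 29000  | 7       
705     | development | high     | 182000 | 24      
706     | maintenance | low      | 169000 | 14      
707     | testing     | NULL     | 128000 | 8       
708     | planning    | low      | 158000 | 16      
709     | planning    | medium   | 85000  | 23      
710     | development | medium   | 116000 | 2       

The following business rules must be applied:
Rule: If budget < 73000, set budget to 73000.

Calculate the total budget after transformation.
1357000

Step 1: 2 records have budget < 73000
Step 2: These records originally summed to 49000
Step 3: After setting to minimum: 2 × 73000 = 146000
Step 4: Unaffected records sum: 1211000
Step 5: Final sum = 146000 + 1211000 = 1357000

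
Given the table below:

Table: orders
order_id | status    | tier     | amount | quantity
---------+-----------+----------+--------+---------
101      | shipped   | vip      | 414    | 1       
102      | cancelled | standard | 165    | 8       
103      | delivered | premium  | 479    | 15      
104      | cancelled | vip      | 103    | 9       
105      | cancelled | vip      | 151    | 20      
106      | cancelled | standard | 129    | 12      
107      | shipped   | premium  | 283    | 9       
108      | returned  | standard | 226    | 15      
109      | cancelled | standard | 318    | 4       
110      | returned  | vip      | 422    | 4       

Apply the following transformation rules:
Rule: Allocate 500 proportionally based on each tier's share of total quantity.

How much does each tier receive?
premium: 123.71, standard: 201.03, vip: 175.26

Step 1: Calculate total quantity = 97
Step 2: Calculate each tier's proportion:
  premium: 24/97 = 24.74% → 123.71
  standard: 39/97 = 40.21% → 201.03
  vip: 34/97 = 35.05% → 175.26
Step 3: Verify: sum of allocations ≈ 500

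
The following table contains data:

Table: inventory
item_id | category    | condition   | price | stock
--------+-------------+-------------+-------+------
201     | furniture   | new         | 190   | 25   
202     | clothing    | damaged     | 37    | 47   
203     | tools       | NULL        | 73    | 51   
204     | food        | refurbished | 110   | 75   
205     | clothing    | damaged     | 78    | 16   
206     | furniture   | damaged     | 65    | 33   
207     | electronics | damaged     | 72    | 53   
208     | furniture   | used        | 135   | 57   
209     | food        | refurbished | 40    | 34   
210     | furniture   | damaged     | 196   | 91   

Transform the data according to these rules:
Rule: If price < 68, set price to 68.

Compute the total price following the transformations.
1058

Step 1: 3 records have price < 68
Step 2: These records originally summed to 142
Step 3: After setting to minimum: 3 × 68 = 204
Step 4: Unaffected records sum: 854
Step 5: Final sum = 204 + 854 = 1058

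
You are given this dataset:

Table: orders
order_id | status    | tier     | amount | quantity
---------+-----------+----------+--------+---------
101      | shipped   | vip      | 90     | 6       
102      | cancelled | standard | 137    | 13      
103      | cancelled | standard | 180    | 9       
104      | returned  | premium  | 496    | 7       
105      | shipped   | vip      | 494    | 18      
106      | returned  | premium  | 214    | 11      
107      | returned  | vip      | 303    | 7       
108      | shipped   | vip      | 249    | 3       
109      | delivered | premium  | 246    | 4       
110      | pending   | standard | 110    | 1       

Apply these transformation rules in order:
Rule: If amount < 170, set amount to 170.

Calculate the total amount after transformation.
2692

Step 1: 3 records have amount < 170
Step 2: These records originally summed to 337
Step 3: After setting to minimum: 3 × 170 = 510
Step 4: Unaffected records sum: 2182
Step 5: Final sum = 510 + 2182 = 2692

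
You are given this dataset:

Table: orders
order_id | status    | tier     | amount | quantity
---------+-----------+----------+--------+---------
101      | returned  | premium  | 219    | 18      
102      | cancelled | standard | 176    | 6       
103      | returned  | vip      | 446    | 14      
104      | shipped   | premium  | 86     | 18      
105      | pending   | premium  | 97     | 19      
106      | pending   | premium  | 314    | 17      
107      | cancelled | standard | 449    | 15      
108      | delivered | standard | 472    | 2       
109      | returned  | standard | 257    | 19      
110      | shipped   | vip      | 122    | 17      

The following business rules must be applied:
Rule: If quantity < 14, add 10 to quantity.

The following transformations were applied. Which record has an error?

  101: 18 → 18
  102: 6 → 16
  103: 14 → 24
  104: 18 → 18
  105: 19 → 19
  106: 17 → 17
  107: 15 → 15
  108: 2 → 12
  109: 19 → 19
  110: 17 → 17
Record 103 has an error. The correct transformed value should be 14, not 24.

Step 1: Check each record against the rule
Step 2: Record 103 has quantity = 14
Step 3: Since 14 >= 14, the bonus should not have been applied
Step 4: Correct value = 14, but claimed value = 24
Conclusion: Record 103 has the error.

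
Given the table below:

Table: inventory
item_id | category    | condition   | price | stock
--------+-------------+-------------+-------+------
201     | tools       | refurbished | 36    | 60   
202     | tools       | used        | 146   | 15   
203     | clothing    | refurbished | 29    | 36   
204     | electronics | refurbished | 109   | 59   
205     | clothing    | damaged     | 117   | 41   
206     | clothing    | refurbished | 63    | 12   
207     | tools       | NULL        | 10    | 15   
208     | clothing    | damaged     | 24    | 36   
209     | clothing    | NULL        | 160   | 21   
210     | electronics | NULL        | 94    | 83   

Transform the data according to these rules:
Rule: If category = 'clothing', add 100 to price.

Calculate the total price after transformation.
1288

Step 1: Count records where category = 'clothing': 5
Step 2: Total bonus added: 5 × 100 = 500
Step 3: Original sum of price: 788
Step 4: Final sum = 788 + 500 = 1288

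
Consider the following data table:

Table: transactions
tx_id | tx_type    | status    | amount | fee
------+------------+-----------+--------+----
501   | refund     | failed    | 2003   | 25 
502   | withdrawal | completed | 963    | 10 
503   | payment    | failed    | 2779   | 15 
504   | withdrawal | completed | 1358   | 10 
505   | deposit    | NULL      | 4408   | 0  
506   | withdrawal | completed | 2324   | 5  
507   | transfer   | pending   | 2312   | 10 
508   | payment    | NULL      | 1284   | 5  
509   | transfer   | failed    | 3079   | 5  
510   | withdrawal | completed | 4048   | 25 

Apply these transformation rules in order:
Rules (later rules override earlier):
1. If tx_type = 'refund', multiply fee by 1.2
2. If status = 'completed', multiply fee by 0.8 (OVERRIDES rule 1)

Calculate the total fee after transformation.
105.0

Step 1: Rule 2 takes priority for records with status = 'completed'
  - 4 records: 50 × 0.8 = 40.0
Step 2: Rule 1 applies to remaining records with tx_type = 'refund'
  - 1 records: 25 × 1.2 = 30.0
Step 3: Other records unchanged: 35
Step 4: Final sum = 40.0 + 30.0 + 35 = 105.0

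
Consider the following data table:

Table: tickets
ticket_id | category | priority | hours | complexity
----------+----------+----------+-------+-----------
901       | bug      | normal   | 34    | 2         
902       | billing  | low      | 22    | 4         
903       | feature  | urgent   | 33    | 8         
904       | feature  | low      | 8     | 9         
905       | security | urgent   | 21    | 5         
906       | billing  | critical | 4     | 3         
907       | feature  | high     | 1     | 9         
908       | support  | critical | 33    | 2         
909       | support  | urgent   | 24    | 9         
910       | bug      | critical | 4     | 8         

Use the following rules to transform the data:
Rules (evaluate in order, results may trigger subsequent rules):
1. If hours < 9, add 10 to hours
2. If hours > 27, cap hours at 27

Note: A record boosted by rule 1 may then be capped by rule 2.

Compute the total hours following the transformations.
205

Step 1: Apply rule 1 to records with hours < 9
  - 4 records get bonus of 10
  - Of these, 0 records then exceed 27 and get capped
Step 2: Apply rule 2 to records with hours > 27
  - 3 records (original) are capped
Step 3: Calculate final sum = 205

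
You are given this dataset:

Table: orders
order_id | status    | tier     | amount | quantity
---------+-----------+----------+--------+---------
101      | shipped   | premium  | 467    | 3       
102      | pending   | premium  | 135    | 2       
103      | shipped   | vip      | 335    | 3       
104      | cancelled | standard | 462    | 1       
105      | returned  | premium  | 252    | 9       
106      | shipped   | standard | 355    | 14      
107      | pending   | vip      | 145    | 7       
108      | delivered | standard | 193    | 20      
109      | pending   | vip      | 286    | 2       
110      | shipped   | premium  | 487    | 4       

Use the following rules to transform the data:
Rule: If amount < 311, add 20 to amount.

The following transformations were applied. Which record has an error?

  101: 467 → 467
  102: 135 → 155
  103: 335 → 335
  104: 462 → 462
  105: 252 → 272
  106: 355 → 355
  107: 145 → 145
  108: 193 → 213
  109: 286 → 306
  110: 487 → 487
Record 107 has an error. The correct transformed value should be 165, not 145.

Step 1: Check each record against the rule
Step 2: Record 107 has amount = 145
Step 3: Since 145 < 311, the bonus should have been applied
Step 4: Correct value = 165, but claimed value = 145
Conclusion: Record 107 has the error.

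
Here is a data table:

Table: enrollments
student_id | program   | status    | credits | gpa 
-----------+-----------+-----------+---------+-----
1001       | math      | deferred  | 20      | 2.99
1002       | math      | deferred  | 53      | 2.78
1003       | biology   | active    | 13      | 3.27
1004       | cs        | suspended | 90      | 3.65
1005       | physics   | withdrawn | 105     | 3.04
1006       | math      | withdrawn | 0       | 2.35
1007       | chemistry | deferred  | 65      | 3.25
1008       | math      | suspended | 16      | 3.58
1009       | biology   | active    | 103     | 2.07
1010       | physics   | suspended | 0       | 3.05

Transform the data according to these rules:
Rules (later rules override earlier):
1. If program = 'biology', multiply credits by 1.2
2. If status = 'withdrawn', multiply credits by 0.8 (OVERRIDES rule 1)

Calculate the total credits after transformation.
467.2

Step 1: Rule 2 takes priority for records with status = 'withdrawn'
  - 2 records: 105 × 0.8 = 84.0
Step 2: Rule 1 applies to remaining records with program = 'biology'
  - 2 records: 116 × 1.2 = 139.2
Step 3: Other records unchanged: 244
Step 4: Final sum = 84.0 + 139.2 + 244 = 467.2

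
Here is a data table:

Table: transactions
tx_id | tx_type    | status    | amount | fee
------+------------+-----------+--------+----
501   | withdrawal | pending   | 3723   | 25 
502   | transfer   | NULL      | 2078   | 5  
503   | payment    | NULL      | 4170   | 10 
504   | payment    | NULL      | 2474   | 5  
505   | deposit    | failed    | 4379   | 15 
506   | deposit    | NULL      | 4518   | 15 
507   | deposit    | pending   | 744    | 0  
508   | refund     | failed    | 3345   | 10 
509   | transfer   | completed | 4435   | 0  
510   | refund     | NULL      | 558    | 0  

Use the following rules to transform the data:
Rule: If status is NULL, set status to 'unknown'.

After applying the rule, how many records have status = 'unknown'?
5

Step 1: Count records where status IS NULL
Step 2: Found 5 records with NULL status
Step 3: These records will have status set to 'unknown'
Step 4: Records already having status = 'unknown': 0
Step 5: Answer: 5 + 0 = 5 records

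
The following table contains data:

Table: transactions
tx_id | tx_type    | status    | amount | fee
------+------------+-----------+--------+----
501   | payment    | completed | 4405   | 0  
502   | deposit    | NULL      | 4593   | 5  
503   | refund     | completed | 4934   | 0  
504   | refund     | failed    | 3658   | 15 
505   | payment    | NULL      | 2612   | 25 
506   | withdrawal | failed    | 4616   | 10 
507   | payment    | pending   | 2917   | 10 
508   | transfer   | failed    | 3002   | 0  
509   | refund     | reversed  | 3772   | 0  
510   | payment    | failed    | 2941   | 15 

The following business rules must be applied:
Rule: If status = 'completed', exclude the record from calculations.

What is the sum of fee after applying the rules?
80

Step 1: Identify records where status = 'completed'
Step 2: The excluded records sum to 0
Step 3: Original total fee = 80
Step 4: Remaining total = 80 - 0 = 80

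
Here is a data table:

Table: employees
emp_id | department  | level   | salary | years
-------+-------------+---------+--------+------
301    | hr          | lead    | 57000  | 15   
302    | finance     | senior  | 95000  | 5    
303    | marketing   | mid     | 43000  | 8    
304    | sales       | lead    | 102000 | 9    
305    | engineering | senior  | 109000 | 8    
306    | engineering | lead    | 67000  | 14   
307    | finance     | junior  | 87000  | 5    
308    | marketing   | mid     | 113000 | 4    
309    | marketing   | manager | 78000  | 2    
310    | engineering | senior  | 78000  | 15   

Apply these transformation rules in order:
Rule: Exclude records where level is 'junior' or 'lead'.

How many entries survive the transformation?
6

Step 1: Count records to exclude
  - 1 (junior) + 3 (lead) = 4 records
Step 2: Total records: 10
Step 3: Remaining = 10 - 4 = 6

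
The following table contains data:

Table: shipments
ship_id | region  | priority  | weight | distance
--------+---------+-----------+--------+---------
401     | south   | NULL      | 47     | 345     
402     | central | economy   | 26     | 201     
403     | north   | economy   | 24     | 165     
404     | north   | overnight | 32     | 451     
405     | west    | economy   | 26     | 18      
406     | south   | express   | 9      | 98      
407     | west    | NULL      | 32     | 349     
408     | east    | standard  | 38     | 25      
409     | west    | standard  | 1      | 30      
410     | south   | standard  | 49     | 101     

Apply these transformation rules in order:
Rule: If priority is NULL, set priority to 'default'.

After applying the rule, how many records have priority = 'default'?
2

Step 1: Count records where priority IS NULL
Step 2: Found 2 records with NULL priority
Step 3: These records will have priority set to 'default'
Step 4: Records already having priority = 'default': 0
Step 5: Answer: 2 + 0 = 2 records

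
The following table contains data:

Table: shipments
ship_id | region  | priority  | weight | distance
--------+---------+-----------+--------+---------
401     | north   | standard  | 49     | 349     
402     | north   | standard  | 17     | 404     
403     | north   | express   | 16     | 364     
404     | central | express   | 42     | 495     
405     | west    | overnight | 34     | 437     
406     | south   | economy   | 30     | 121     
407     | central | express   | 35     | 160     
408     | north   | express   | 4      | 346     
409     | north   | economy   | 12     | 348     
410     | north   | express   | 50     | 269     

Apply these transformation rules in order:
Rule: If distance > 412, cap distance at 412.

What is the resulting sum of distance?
3185

Step 1: 2 records have distance > 412
Step 2: These records originally summed to 932
Step 3: After capping: 2 × 412 = 824
Step 4: Unaffected records sum: 2361
Step 5: Final sum = 824 + 2361 = 3185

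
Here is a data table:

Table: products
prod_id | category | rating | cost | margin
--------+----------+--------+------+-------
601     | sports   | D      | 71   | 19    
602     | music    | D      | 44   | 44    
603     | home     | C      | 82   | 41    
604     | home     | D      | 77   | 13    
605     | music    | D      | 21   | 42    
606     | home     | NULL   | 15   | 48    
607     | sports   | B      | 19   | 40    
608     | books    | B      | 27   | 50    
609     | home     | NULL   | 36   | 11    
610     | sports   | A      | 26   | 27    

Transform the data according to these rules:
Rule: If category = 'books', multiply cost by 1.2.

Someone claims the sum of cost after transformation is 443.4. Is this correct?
No, the correct result is 423.4.

Step 1: Calculate the correct sum after transformation
Step 2: Apply multiplier 1.2 to records where category = 'books'
Step 3: Correct result = 423.4
Step 4: Claimed result = 443.4
Step 5: 423.4 ≠ 443.4
Conclusion: The claimed result is incorrect. The correct answer is 423.4.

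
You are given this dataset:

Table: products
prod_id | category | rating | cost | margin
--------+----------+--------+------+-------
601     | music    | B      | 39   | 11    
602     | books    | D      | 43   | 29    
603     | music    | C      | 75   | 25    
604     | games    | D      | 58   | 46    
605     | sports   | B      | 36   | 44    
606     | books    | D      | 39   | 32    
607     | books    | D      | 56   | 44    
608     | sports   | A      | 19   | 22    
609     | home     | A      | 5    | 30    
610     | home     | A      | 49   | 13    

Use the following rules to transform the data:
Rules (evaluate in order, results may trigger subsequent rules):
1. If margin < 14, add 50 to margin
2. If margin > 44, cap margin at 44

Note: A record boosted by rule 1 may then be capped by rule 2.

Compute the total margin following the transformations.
358

Step 1: Apply rule 1 to records with margin < 14
  - 2 records get bonus of 50
  - Of these, 2 records then exceed 44 and get capped
Step 2: Apply rule 2 to records with margin > 44
  - 1 records (original) are capped
Step 3: Calculate final sum = 358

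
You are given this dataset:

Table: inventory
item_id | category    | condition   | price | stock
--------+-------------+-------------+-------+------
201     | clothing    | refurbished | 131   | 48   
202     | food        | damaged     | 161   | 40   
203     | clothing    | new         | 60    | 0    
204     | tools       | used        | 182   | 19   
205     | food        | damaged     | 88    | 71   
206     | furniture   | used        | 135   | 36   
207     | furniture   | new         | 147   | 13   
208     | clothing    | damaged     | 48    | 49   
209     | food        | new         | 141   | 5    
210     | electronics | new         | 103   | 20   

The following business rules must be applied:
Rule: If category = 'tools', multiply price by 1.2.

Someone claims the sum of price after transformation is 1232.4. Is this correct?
Yes, the result is correct.

Step 1: Calculate the correct sum after transformation
Step 2: Apply multiplier 1.2 to records where category = 'tools'
Step 3: Correct result = 1232.4
Step 4: Claimed result = 1232.4
Step 5: 1232.4 = 1232.4 ✓
Conclusion: The claimed result is correct.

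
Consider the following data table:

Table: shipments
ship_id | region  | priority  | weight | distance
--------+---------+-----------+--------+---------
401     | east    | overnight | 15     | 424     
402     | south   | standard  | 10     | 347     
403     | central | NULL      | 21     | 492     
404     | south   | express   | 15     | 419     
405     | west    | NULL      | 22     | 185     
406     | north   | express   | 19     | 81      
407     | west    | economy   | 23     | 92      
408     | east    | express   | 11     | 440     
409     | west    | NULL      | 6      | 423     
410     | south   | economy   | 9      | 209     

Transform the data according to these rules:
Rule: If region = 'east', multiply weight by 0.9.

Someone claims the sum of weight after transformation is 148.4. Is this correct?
Yes, the result is correct.

Step 1: Calculate the correct sum after transformation
Step 2: Apply multiplier 0.9 to records where region = 'east'
Step 3: Correct result = 148.4
Step 4: Claimed result = 148.4
Step 5: 148.4 = 148.4 ✓
Conclusion: The claimed result is correct.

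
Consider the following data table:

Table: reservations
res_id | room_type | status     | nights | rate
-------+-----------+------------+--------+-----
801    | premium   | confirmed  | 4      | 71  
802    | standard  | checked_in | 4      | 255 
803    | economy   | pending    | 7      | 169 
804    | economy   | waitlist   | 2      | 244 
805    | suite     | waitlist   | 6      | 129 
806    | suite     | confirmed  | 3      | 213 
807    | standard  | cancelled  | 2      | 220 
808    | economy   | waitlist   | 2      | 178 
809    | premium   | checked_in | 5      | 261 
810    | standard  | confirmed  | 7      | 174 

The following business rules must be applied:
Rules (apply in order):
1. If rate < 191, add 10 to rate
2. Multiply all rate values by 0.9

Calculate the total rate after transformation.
1767.6

Step 1: Apply Rule 1 - Add 10 to records with rate < 191
  - 5 records affected: 721 + (5 × 10) = 771
  - Unaffected records: 1193
  - Sum after Rule 1: 1964
Step 2: Apply Rule 2 - Multiply all by 0.9
  - 1964 × 0.9 = 1767.6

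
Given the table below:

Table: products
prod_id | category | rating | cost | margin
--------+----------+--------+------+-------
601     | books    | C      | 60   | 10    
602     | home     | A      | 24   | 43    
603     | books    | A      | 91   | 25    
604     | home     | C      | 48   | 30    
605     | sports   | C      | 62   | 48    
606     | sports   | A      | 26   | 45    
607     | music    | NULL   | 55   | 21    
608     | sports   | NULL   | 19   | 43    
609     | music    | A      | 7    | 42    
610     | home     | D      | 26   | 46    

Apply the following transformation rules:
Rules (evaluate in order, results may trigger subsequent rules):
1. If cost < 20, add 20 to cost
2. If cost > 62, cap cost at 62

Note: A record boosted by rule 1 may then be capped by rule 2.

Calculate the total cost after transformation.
429

Step 1: Apply rule 1 to records with cost < 20
  - 2 records get bonus of 20
  - Of these, 0 records then exceed 62 and get capped
Step 2: Apply rule 2 to records with cost > 62
  - 1 records (original) are capped
Step 3: Calculate final sum = 429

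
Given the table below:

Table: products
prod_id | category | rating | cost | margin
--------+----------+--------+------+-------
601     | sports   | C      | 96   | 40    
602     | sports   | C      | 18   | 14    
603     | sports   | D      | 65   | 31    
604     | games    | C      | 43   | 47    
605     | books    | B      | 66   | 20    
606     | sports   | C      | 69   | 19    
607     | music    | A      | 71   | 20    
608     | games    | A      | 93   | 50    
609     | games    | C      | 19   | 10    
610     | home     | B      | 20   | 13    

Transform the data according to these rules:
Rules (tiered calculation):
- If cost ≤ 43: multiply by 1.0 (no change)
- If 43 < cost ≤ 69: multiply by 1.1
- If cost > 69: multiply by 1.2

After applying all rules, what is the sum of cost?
632.0

Step 1: Tier 1 (cost ≤ 43): 4 records, sum = 100 × 1.0 = 100.0
Step 2: Tier 2 (43 < cost ≤ 69): 3 records, sum = 200 × 1.1 = 220.0
Step 3: Tier 3 (cost > 69): 3 records, sum = 260 × 1.2 = 312.0
Step 4: Final sum = 100.0 + 220.0 + 312.0 = 632.0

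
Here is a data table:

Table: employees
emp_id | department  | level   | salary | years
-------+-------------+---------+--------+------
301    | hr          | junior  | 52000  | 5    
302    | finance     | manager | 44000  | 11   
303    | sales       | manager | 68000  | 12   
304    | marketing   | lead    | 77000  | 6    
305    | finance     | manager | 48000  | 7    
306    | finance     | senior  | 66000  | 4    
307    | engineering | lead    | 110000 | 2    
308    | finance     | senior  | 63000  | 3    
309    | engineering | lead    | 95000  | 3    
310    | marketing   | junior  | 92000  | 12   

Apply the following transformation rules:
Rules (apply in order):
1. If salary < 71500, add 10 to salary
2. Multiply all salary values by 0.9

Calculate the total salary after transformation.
643554.0

Step 1: Apply Rule 1 - Add 10 to records with salary < 71500
  - 6 records affected: 341000 + (6 × 10) = 341060
  - Unaffected records: 374000
  - Sum after Rule 1: 715060
Step 2: Apply Rule 2 - Multiply all by 0.9
  - 715060 × 0.9 = 643554.0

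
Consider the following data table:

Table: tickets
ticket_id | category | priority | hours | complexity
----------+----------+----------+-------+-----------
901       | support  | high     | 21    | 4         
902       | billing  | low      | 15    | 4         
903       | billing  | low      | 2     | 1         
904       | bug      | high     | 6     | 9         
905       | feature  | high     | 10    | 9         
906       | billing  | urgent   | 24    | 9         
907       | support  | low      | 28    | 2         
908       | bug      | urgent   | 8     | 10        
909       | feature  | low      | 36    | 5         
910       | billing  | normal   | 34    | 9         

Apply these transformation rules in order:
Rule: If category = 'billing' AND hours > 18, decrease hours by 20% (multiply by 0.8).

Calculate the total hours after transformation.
172.4

Step 1: Find records where category = 'billing' AND hours > 18
Step 2: 2 records match, summing to 58
Step 3: After multiplier: 58 × 0.8 = 46.4
Step 4: Unaffected records sum: 126
Step 5: Final sum = 46.4 + 126 = 172.4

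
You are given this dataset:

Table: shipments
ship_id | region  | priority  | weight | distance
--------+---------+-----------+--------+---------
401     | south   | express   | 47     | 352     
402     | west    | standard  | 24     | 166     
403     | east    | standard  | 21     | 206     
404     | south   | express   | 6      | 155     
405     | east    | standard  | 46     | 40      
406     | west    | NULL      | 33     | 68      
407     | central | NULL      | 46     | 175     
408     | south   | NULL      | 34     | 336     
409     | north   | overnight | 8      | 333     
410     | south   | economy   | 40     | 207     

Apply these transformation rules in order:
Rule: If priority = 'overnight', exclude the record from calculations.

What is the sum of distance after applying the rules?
1705

Step 1: Identify records where priority = 'overnight'
Step 2: The excluded records sum to 333
Step 3: Original total distance = 2038
Step 4: Remaining total = 2038 - 333 = 1705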